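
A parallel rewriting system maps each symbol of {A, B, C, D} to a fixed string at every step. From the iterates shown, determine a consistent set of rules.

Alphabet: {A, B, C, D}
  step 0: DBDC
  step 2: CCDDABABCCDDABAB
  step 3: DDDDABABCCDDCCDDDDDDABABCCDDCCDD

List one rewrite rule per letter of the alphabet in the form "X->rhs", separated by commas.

  step 2 ⇒ step 3: CCDDABABCCDDABAB ⇒ DD·DD·AB·AB·CC·DD·CC·DD·DD·DD·AB·AB·CC·DD·CC·DD
    A ↦ CC
    B ↦ DD
    C ↦ DD
    D ↦ AB

A->CC, B->DD, C->DD, D->AB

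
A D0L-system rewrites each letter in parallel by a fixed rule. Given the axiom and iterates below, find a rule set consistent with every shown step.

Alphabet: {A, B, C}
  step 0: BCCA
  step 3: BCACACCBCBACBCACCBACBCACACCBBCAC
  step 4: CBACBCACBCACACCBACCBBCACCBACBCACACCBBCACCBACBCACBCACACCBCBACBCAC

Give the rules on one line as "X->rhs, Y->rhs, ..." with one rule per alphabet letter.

  step 3 ⇒ step 4: BCACACCBCBACBCACCBACBCACACCBBCAC ⇒ CB·AC·BC·AC·BC·AC·AC·CB·AC·CB·BC·AC·CB·AC·BC·AC·AC·CB·BC·AC·CB·AC·BC·AC·BC·AC·AC·CB·CB·AC·BC·AC
    A ↦ BC
    B ↦ CB
    C ↦ AC

A->BC, B->CB, C->AC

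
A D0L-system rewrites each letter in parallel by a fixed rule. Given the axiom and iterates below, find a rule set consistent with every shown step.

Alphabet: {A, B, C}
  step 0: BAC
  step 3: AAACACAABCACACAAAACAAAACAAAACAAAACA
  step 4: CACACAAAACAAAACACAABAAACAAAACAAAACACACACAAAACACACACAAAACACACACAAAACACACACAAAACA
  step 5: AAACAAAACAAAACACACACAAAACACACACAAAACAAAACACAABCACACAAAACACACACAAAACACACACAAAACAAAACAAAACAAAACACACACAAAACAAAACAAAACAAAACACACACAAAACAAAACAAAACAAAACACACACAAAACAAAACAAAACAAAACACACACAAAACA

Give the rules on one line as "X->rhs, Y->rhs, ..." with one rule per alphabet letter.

  step 4 ⇒ step 5: CACACAAAACAAAACACAABAAACAAAACAAAACACACACAAAACACACACAAAACACACACAAAACACACACAAAACA ⇒ AAA·CA·AAA·CA·AAA·CA·CA·CA·CA·AAA·CA·CA·CA·CA·AAA·CA·AAA·CA·CA·AB·CA·CA·CA·AAA·CA·CA·CA·CA·AAA·CA·CA·CA·CA·AAA·CA·AAA·CA·AAA·CA·AAA·CA·CA·CA·CA·AAA·CA·AAA·CA·AAA·CA·AAA·CA·CA·CA·CA·AAA·CA·AAA·CA·AAA·CA·AAA·CA·CA·CA·CA·AAA·CA·AAA·CA·AAA·CA·AAA·CA·CA·CA·CA·AAA·CA
    A ↦ CA
    B ↦ AB
    C ↦ AAA

A->CA, B->AB, C->AAA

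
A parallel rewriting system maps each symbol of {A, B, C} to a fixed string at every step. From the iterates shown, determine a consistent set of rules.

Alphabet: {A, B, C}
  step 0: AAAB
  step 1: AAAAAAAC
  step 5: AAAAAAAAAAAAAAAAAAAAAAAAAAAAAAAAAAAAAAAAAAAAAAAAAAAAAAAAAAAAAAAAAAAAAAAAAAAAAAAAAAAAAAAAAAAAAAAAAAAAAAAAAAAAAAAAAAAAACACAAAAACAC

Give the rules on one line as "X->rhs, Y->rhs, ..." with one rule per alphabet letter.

A->AA, B->AC, C->BB

  step 0 ⇒ step 1: AAAB ⇒ AA·AA·AA·AC
    A ↦ AA
    B ↦ AC
    C ↦ BB  (constrained at step 1)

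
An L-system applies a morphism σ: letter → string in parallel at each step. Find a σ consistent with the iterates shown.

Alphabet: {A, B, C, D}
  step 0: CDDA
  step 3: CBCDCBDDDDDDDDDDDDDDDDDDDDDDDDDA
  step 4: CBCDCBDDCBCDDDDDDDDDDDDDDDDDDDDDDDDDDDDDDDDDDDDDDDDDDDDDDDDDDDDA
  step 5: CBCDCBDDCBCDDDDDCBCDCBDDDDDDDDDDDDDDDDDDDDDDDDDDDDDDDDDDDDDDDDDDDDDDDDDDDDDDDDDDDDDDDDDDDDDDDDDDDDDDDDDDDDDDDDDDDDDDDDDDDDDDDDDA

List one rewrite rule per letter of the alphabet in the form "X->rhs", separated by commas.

  step 4 ⇒ step 5: CBCDCBDDCBCDDDDDDDDDDDDDDDDDDDDDDDDDDDDDDDDDDDDDDDDDDDDDDDDDDDDA ⇒ CB·CD·CB·DD·CB·CD·DD·DD·CB·CD·CB·DD·DD·DD·DD·DD·DD·DD·DD·DD·DD·DD·DD·DD·DD·DD·DD·DD·DD·DD·DD·DD·DD·DD·DD·DD·DD·DD·DD·DD·DD·DD·DD·DD·DD·DD·DD·DD·DD·DD·DD·DD·DD·DD·DD·DD·DD·DD·DD·DD·DD·DD·DD·DA
    A ↦ DA
    B ↦ CD
    C ↦ CB
    D ↦ DD

A->DA, B->CD, C->CB, D->DD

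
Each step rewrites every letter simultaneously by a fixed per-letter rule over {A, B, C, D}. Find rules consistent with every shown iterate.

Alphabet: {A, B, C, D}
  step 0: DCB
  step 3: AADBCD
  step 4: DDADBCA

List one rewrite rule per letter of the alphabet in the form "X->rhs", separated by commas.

  step 3 ⇒ step 4: AADBCD ⇒ D·D·A·D·BC·A
    A ↦ D
    B ↦ D
    C ↦ BC
    D ↦ A

A->D, B->D, C->BC, D->A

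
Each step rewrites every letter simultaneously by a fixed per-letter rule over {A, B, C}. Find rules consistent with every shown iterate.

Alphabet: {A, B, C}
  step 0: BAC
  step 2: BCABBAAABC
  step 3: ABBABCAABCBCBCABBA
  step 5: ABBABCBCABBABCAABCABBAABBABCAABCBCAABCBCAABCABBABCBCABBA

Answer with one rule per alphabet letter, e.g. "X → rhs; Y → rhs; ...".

  step 2 ⇒ step 3: BCABBAAABC ⇒ A·BBA·BC·A·A·BC·BC·BC·A·BBA
    A ↦ BC
    B ↦ A
    C ↦ BBA

A->BC, B->A, C->BBA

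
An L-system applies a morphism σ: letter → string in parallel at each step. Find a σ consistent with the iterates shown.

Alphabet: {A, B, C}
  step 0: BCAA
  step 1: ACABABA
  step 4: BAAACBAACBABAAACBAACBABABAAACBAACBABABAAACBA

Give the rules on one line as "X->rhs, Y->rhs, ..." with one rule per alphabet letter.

  step 0 ⇒ step 1: BCAA ⇒ AC·A·BA·BA
    A ↦ BA
    B ↦ AC
    C ↦ A

A->BA, B->AC, C->A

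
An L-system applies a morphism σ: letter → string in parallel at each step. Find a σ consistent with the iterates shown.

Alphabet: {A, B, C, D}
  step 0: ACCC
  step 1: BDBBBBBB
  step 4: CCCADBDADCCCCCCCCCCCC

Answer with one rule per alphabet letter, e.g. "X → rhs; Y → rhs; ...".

  step 0 ⇒ step 1: ACCC ⇒ BD·BB·BB·BB
    A ↦ BD
    C ↦ BB
    B ↦ C  (constrained at step 1)
    D ↦ AD  (constrained at step 1)

A->BD, B->C, C->BB, D->AD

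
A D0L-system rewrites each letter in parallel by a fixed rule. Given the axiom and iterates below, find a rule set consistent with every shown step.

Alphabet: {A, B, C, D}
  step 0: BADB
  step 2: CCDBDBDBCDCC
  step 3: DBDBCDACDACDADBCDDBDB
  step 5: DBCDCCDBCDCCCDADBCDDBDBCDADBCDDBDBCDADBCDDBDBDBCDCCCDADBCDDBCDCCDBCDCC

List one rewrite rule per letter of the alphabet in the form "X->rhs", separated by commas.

  step 2 ⇒ step 3: CCDBDBDBCDCC ⇒ DB·DB·CD·A·CD·A·CD·A·DB·CD·DB·DB
    B ↦ A
    C ↦ DB
    D ↦ CD
    A ↦ CC  (constrained at step 0)

A->CC, B->A, C->DB, D->CD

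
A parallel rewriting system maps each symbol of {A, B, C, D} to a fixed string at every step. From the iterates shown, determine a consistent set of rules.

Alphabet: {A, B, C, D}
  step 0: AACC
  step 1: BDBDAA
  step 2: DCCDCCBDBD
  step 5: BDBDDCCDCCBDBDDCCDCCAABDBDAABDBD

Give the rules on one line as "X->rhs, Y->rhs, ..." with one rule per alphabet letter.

A->BD, B->D, C->A, D->CC

  step 1 ⇒ step 2: BDBDAA ⇒ D·CC·D·CC·BD·BD
    A ↦ BD
    B ↦ D
    D ↦ CC
  step 0 ⇒ step 1: AACC ⇒ BD·BD·A·A
    C ↦ A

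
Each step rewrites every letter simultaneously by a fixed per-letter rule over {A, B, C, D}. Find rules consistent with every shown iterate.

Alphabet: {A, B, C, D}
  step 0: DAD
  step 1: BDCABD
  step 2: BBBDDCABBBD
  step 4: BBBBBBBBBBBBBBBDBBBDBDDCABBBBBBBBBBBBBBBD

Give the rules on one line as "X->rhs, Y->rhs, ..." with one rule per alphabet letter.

  step 1 ⇒ step 2: BDCABD ⇒ BB·BD·D·CA·BB·BD
    A ↦ CA
    B ↦ BB
    C ↦ D
    D ↦ BD

A->CA, B->BB, C->D, D->BD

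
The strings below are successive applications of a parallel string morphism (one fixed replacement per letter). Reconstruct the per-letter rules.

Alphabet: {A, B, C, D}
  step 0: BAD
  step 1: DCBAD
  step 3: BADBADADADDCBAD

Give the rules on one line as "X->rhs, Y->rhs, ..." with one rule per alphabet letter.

A->B, B->DC, C->AD, D->AD

  step 0 ⇒ step 1: BAD ⇒ DC·B·AD
    A ↦ B
    B ↦ DC
    D ↦ AD
    C ↦ AD  (constrained at step 1)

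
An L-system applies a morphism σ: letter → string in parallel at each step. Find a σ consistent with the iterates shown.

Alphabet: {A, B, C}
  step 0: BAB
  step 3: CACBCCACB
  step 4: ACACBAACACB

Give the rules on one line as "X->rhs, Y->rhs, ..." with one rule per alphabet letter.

A->C, B->CB, C->A

  step 3 ⇒ step 4: CACBCCACB ⇒ A·C·A·CB·A·A·C·A·CB
    A ↦ C
    B ↦ CB
    C ↦ A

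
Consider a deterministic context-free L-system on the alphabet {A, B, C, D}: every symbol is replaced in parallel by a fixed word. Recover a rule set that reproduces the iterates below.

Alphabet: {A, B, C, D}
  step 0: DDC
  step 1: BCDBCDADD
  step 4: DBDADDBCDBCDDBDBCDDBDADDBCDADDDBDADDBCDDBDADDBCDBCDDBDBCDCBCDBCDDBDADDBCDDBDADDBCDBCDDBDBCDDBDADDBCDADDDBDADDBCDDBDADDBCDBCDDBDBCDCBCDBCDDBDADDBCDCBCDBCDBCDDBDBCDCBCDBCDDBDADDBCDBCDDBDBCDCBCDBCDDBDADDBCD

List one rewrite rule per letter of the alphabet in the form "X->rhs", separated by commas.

A->C, B->DBD, C->ADD, D->BCD

  step 0 ⇒ step 1: DDC ⇒ BCD·BCD·ADD
    C ↦ ADD
    D ↦ BCD
    A ↦ C  (constrained at step 1)
    B ↦ DBD  (constrained at step 1)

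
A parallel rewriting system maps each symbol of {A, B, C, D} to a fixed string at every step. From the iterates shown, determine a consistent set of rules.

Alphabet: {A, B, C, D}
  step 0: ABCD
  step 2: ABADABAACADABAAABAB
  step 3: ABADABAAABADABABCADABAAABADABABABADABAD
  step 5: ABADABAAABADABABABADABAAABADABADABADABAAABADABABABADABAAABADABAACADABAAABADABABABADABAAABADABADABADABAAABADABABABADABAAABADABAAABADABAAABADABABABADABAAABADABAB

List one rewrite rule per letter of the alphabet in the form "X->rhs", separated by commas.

A->AB, B->AD, C->CAD, D->AA

  step 2 ⇒ step 3: ABADABAACADABAAABAB ⇒ AB·AD·AB·AA·AB·AD·AB·AB·CAD·AB·AA·AB·AD·AB·AB·AB·AD·AB·AD
    A ↦ AB
    B ↦ AD
    C ↦ CAD
    D ↦ AA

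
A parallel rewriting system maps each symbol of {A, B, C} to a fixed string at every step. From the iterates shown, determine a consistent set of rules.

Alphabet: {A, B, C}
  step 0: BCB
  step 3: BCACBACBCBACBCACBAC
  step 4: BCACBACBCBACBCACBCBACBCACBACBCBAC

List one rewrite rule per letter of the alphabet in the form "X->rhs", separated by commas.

  step 3 ⇒ step 4: BCACBACBCBACBCACBAC ⇒ BC·AC·B·AC·BC·B·AC·BC·AC·BC·B·AC·BC·AC·B·AC·BC·B·AC
    A ↦ B
    B ↦ BC
    C ↦ AC

A->B, B->BC, C->AC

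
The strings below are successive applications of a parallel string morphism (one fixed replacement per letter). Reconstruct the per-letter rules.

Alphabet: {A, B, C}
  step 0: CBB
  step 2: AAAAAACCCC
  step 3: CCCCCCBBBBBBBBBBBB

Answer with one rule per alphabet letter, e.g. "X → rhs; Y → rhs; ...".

A->C, B->AA, C->BBB

  step 2 ⇒ step 3: AAAAAACCCC ⇒ C·C·C·C·C·C·BBB·BBB·BBB·BBB
    A ↦ C
    C ↦ BBB
    B ↦ AA  (constrained at step 0)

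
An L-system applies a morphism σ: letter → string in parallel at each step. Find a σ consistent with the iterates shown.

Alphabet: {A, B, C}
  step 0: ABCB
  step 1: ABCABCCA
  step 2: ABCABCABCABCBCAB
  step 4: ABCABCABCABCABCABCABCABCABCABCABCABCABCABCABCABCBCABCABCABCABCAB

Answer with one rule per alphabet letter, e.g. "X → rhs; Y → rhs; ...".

A->AB, B->CA, C->BC

  step 1 ⇒ step 2: ABCABCCA ⇒ AB·CA·BC·AB·CA·BC·BC·AB
    A ↦ AB
    B ↦ CA
    C ↦ BC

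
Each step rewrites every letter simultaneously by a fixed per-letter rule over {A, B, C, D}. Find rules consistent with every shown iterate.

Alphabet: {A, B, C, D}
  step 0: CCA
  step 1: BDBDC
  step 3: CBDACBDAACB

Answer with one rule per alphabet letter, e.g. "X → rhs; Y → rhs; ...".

  step 0 ⇒ step 1: CCA ⇒ BD·BD·C
    A ↦ C
    C ↦ BD
    B ↦ A  (constrained at step 1)
    D ↦ CB  (constrained at step 1)

A->C, B->A, C->BD, D->CB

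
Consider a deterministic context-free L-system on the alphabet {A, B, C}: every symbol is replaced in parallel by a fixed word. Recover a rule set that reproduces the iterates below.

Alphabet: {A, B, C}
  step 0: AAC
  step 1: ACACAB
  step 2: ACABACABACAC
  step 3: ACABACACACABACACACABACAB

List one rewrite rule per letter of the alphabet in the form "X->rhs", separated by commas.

A->AC, B->AC, C->AB

  step 2 ⇒ step 3: ACABACABACAC ⇒ AC·AB·AC·AC·AC·AB·AC·AC·AC·AB·AC·AB
    A ↦ AC
    B ↦ AC
    C ↦ AB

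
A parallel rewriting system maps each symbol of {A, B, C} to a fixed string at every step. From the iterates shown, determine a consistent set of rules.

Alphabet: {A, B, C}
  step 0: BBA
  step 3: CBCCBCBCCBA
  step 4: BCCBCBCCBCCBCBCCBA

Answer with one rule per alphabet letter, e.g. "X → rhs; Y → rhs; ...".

  step 3 ⇒ step 4: CBCCBCBCCBA ⇒ BC·C·BC·BC·C·BC·C·BC·BC·C·BA
    A ↦ BA
    B ↦ C
    C ↦ BC

A->BA, B->C, C->BC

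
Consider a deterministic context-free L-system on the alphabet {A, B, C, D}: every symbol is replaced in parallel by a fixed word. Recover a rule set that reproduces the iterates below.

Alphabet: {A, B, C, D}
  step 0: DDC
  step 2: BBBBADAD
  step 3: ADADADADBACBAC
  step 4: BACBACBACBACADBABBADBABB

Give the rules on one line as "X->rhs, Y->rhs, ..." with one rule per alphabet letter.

  step 3 ⇒ step 4: ADADADADBACBAC ⇒ BA·C·BA·C·BA·C·BA·C·AD·BA·BB·AD·BA·BB
    A ↦ BA
    B ↦ AD
    C ↦ BB
    D ↦ C

A->BA, B->AD, C->BB, D->C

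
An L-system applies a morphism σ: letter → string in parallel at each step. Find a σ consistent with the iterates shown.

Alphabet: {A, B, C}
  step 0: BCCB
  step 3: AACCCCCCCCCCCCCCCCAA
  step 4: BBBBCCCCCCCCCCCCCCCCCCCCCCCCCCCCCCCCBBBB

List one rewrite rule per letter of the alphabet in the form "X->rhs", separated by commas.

A->BB, B->A, C->CC

  step 3 ⇒ step 4: AACCCCCCCCCCCCCCCCAA ⇒ BB·BB·CC·CC·CC·CC·CC·CC·CC·CC·CC·CC·CC·CC·CC·CC·CC·CC·BB·BB
    A ↦ BB
    C ↦ CC
    B ↦ A  (constrained at step 0)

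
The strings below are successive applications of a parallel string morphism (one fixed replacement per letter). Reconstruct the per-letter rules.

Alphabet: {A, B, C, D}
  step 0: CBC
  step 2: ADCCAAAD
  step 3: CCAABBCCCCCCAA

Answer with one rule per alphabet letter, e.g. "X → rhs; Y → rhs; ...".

A->CC, B->AD, C->B, D->AA

  step 2 ⇒ step 3: ADCCAAAD ⇒ CC·AA·B·B·CC·CC·CC·AA
    A ↦ CC
    C ↦ B
    D ↦ AA
    B ↦ AD  (constrained at step 0)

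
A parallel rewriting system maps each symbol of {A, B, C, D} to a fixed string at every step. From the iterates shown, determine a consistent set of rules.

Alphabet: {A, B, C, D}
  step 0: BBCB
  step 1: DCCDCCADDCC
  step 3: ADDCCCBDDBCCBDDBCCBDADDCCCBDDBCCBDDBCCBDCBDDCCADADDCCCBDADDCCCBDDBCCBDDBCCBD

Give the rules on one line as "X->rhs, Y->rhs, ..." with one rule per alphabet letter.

A->DBC, B->DCC, C->AD, D->CBD

  step 0 ⇒ step 1: BBCB ⇒ DCC·DCC·AD·DCC
    B ↦ DCC
    C ↦ AD
    A ↦ DBC  (constrained at step 1)
    D ↦ CBD  (constrained at step 1)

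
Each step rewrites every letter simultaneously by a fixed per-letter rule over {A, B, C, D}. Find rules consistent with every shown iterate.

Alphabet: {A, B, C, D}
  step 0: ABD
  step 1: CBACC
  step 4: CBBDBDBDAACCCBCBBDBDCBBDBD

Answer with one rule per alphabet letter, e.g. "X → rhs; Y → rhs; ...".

A->CB, B->A, C->BD, D->CC

  step 0 ⇒ step 1: ABD ⇒ CB·A·CC
    A ↦ CB
    B ↦ A
    D ↦ CC
    C ↦ BD  (constrained at step 1)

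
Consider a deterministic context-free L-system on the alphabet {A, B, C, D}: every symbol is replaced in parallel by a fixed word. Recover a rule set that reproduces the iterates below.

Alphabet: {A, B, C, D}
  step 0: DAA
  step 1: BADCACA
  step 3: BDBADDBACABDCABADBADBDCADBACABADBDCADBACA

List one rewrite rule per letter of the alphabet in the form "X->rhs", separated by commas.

  step 0 ⇒ step 1: DAA ⇒ BAD·CA·CA
    A ↦ CA
    D ↦ BAD
    B ↦ BD  (constrained at step 1)
    C ↦ DBA  (constrained at step 1)

A->CA, B->BD, C->DBA, D->BAD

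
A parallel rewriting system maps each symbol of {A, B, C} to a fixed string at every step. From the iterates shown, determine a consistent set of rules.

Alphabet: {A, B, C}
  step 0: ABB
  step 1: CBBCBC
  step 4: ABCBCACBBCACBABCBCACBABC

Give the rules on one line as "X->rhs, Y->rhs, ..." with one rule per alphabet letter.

  step 0 ⇒ step 1: ABB ⇒ CB·BC·BC
    A ↦ CB
    B ↦ BC
    C ↦ A  (constrained at step 1)

A->CB, B->BC, C->A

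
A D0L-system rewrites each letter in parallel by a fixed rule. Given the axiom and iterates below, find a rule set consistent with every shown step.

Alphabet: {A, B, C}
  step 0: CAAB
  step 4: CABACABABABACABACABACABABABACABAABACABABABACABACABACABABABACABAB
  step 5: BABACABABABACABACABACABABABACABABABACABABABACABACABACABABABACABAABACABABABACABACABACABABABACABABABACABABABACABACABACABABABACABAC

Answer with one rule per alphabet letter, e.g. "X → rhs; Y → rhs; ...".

A->ABA, B->C, C->B

  step 4 ⇒ step 5: CABACABABABACABACABACABABABACABAABACABABABACABACABACABABABACABAB ⇒ B·ABA·C·ABA·B·ABA·C·ABA·C·ABA·C·ABA·B·ABA·C·ABA·B·ABA·C·ABA·B·ABA·C·ABA·C·ABA·C·ABA·B·ABA·C·ABA·ABA·C·ABA·B·ABA·C·ABA·C·ABA·C·ABA·B·ABA·C·ABA·B·ABA·C·ABA·B·ABA·C·ABA·C·ABA·C·ABA·B·ABA·C·ABA·C
    A ↦ ABA
    B ↦ C
    C ↦ B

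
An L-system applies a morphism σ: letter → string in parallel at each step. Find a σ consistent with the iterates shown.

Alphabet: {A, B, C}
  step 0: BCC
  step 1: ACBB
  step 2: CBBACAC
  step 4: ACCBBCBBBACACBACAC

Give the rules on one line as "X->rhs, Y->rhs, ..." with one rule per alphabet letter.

A->CB, B->AC, C->B

  step 1 ⇒ step 2: ACBB ⇒ CB·B·AC·AC
    A ↦ CB
    B ↦ AC
    C ↦ B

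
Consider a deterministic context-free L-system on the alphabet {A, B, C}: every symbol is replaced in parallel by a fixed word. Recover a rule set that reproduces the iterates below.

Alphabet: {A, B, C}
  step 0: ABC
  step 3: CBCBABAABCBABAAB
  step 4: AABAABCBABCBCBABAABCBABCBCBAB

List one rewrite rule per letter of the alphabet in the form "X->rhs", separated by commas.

A->CB, B->AB, C->A

  step 3 ⇒ step 4: CBCBABAABCBABAAB ⇒ A·AB·A·AB·CB·AB·CB·CB·AB·A·AB·CB·AB·CB·CB·AB
    A ↦ CB
    B ↦ AB
    C ↦ A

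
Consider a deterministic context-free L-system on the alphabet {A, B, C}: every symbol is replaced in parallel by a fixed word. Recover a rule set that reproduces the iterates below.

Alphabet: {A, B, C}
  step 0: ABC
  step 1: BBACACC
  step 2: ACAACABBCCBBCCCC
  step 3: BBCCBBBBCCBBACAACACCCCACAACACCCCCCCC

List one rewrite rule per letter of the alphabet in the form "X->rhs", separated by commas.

  step 2 ⇒ step 3: ACAACABBCCBBCCCC ⇒ BB·CC·BB·BB·CC·BB·ACA·ACA·CC·CC·ACA·ACA·CC·CC·CC·CC
    A ↦ BB
    B ↦ ACA
    C ↦ CC

A->BB, B->ACA, C->CC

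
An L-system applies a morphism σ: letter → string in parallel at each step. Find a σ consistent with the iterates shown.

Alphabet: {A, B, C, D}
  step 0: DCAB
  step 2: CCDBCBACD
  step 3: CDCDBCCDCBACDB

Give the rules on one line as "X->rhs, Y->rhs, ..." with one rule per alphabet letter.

A->BA, B->C, C->CD, D->B

  step 2 ⇒ step 3: CCDBCBACD ⇒ CD·CD·B·C·CD·C·BA·CD·B
    A ↦ BA
    B ↦ C
    C ↦ CD
    D ↦ B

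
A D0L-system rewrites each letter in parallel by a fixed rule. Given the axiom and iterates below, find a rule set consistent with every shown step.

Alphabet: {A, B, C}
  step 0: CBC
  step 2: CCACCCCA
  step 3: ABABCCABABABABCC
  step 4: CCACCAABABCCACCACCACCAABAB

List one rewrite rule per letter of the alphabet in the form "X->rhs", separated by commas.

A->CC, B->A, C->AB

  step 3 ⇒ step 4: ABABCCABABABABCC ⇒ CC·A·CC·A·AB·AB·CC·A·CC·A·CC·A·CC·A·AB·AB
    A ↦ CC
    B ↦ A
    C ↦ AB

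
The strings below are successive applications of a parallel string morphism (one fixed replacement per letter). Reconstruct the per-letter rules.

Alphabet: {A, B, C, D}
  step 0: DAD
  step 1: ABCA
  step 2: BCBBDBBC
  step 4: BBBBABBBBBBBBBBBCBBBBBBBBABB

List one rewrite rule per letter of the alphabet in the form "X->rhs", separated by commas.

  step 1 ⇒ step 2: ABCA ⇒ BC·BB·DB·BC
    A ↦ BC
    B ↦ BB
    C ↦ DB
  step 0 ⇒ step 1: DAD ⇒ A·BC·A
    D ↦ A

A->BC, B->BB, C->DB, D->A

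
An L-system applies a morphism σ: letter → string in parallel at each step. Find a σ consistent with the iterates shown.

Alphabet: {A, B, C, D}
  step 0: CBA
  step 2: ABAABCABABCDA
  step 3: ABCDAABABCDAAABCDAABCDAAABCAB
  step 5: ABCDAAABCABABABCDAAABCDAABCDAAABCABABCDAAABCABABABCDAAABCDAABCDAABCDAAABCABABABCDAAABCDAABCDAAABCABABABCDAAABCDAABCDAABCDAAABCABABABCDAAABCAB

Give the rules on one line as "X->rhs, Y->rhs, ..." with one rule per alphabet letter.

A->AB, B->CDA, C->A, D->ABC

  step 2 ⇒ step 3: ABAABCABABCDA ⇒ AB·CDA·AB·AB·CDA·A·AB·CDA·AB·CDA·A·ABC·AB
    A ↦ AB
    B ↦ CDA
    C ↦ A
    D ↦ ABC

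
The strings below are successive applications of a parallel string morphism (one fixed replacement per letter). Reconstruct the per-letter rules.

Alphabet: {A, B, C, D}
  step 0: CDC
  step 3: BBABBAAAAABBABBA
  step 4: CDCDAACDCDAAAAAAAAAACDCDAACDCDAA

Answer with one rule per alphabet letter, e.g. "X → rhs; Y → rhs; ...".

  step 3 ⇒ step 4: BBABBAAAAABBABBA ⇒ CD·CD·AA·CD·CD·AA·AA·AA·AA·AA·CD·CD·AA·CD·CD·AA
    A ↦ AA
    B ↦ CD
    C ↦ BB  (constrained at step 0)
    D ↦ A  (constrained at step 0)

A->AA, B->CD, C->BB, D->A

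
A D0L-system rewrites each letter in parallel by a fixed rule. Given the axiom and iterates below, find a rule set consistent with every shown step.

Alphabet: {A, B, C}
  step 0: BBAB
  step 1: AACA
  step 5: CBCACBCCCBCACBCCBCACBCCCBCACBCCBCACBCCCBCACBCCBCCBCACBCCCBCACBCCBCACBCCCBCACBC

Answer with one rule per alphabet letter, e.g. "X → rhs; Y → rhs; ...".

A->C, B->A, C->CBC

  step 0 ⇒ step 1: BBAB ⇒ A·A·C·A
    A ↦ C
    B ↦ A
    C ↦ CBC  (constrained at step 1)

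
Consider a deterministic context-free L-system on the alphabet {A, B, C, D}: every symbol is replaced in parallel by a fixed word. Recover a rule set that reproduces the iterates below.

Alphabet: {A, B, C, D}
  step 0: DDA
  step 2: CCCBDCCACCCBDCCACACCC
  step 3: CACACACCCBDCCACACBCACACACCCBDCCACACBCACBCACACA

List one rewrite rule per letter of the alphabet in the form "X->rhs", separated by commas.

  step 2 ⇒ step 3: CCCBDCCACCCBDCCACACCC ⇒ CA·CA·CA·CCC·BDC·CA·CA·CB·CA·CA·CA·CCC·BDC·CA·CA·CB·CA·CB·CA·CA·CA
    A ↦ CB
    B ↦ CCC
    C ↦ CA
    D ↦ BDC

A->CB, B->CCC, C->CA, D->BDC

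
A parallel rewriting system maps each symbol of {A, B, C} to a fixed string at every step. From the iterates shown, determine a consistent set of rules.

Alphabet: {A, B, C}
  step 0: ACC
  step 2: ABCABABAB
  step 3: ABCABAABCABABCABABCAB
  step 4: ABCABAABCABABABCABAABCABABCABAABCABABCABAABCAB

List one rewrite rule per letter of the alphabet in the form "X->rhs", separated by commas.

  step 3 ⇒ step 4: ABCABAABCABABCABABCAB ⇒ AB·CAB·A·AB·CAB·AB·AB·CAB·A·AB·CAB·AB·CAB·A·AB·CAB·AB·CAB·A·AB·CAB
    A ↦ AB
    B ↦ CAB
    C ↦ A

A->AB, B->CAB, C->A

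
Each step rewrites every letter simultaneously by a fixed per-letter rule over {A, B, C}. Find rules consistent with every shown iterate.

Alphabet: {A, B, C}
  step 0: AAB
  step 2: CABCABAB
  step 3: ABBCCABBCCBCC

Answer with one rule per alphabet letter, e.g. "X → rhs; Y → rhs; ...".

  step 2 ⇒ step 3: CABCABAB ⇒ AB·BC·C·AB·BC·C·BC·C
    A ↦ BC
    B ↦ C
    C ↦ AB

A->BC, B->C, C->AB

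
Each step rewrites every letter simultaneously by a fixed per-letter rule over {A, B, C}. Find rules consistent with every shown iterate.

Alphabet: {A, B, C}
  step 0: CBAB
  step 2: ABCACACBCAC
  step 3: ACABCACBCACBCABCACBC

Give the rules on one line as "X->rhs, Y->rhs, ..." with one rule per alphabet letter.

A->AC, B->A, C->BC

  step 2 ⇒ step 3: ABCACACBCAC ⇒ AC·A·BC·AC·BC·AC·BC·A·BC·AC·BC
    A ↦ AC
    B ↦ A
    C ↦ BC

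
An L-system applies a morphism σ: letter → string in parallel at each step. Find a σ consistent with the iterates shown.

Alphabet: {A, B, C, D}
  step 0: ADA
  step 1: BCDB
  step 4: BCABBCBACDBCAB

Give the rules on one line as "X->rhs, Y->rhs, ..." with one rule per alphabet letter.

  step 0 ⇒ step 1: ADA ⇒ B·CD·B
    A ↦ B
    D ↦ CD
    B ↦ BC  (constrained at step 1)
    C ↦ A  (constrained at step 1)

A->B, B->BC, C->A, D->CD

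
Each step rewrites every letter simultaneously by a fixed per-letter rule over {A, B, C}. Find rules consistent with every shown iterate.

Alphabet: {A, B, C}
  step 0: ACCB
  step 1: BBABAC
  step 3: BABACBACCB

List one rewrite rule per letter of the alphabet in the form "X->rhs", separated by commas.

  step 0 ⇒ step 1: ACCB ⇒ B·BA·BA·C
    A ↦ B
    B ↦ C
    C ↦ BA

A->B, B->C, C->BA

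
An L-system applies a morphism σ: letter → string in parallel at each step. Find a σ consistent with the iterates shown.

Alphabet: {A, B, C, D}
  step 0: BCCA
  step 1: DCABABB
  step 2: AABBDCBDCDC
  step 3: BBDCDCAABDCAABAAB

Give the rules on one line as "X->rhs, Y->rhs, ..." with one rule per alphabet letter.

  step 2 ⇒ step 3: AABBDCBDCDC ⇒ B·B·DC·DC·A·AB·DC·A·AB·A·AB
    A ↦ B
    B ↦ DC
    C ↦ AB
    D ↦ A

A->B, B->DC, C->AB, D->A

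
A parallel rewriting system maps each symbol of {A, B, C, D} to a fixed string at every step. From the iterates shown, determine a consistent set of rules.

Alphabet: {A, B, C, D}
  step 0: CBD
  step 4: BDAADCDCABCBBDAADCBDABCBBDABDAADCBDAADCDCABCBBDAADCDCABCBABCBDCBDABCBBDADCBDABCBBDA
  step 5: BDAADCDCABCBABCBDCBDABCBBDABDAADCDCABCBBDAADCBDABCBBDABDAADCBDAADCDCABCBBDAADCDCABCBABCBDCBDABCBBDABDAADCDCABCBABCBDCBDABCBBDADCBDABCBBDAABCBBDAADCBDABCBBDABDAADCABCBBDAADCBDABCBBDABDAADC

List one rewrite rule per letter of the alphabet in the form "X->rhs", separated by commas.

A->DC, B->BDA, C->BCB, D->A

  step 4 ⇒ step 5: BDAADCDCABCBBDAADCBDABCBBDABDAADCBDAADCDCABCBBDAADCDCABCBABCBDCBDABCBBDADCBDABCBBDA ⇒ BDA·A·DC·DC·A·BCB·A·BCB·DC·BDA·BCB·BDA·BDA·A·DC·DC·A·BCB·BDA·A·DC·BDA·BCB·BDA·BDA·A·DC·BDA·A·DC·DC·A·BCB·BDA·A·DC·DC·A·BCB·A·BCB·DC·BDA·BCB·BDA·BDA·A·DC·DC·A·BCB·A·BCB·DC·BDA·BCB·BDA·DC·BDA·BCB·BDA·A·BCB·BDA·A·DC·BDA·BCB·BDA·BDA·A·DC·A·BCB·BDA·A·DC·BDA·BCB·BDA·BDA·A·DC
    A ↦ DC
    B ↦ BDA
    C ↦ BCB
    D ↦ A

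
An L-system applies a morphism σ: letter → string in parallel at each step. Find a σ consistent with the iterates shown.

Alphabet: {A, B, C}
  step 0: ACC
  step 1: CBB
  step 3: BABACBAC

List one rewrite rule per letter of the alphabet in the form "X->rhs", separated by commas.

A->C, B->BA, C->B

  step 0 ⇒ step 1: ACC ⇒ C·B·B
    A ↦ C
    C ↦ B
    B ↦ BA  (constrained at step 1)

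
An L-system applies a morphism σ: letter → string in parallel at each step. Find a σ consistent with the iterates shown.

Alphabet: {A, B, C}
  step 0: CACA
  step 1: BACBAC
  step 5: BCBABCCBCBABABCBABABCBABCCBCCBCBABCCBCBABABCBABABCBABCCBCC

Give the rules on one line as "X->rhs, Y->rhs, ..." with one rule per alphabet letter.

A->C, B->BC, C->BA

  step 0 ⇒ step 1: CACA ⇒ BA·C·BA·C
    A ↦ C
    C ↦ BA
    B ↦ BC  (constrained at step 1)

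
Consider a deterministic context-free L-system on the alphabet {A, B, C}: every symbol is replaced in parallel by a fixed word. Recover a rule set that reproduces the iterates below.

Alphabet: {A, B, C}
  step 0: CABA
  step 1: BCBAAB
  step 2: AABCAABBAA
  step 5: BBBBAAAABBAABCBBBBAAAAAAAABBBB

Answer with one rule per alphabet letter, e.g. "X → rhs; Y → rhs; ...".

A->B, B->AA, C->BC

  step 1 ⇒ step 2: BCBAAB ⇒ AA·BC·AA·B·B·AA
    A ↦ B
    B ↦ AA
    C ↦ BC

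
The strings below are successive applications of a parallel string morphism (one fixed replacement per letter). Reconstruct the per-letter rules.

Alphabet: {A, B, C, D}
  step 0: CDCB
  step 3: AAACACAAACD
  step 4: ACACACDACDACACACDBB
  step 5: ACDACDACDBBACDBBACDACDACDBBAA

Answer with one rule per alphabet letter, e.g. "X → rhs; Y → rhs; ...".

A->AC, B->A, C->D, D->BB

  step 4 ⇒ step 5: ACACACDACDACACACDBB ⇒ AC·D·AC·D·AC·D·BB·AC·D·BB·AC·D·AC·D·AC·D·BB·A·A
    A ↦ AC
    B ↦ A
    C ↦ D
    D ↦ BB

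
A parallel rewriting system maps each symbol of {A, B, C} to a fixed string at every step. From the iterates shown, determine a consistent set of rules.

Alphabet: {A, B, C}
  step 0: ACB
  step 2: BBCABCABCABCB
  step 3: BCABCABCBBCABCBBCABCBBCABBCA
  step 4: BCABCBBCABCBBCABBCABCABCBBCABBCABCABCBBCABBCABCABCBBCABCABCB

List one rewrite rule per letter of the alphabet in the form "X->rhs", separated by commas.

A->CB, B->BCA, C->B

  step 3 ⇒ step 4: BCABCABCBBCABCBBCABCBBCABBCA ⇒ BCA·B·CB·BCA·B·CB·BCA·B·BCA·BCA·B·CB·BCA·B·BCA·BCA·B·CB·BCA·B·BCA·BCA·B·CB·BCA·BCA·B·CB
    A ↦ CB
    B ↦ BCA
    C ↦ B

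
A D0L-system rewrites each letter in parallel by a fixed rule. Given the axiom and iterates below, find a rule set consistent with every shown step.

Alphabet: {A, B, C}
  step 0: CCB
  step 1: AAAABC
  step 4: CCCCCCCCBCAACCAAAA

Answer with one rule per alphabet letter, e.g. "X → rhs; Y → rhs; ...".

A->C, B->BC, C->AA

  step 0 ⇒ step 1: CCB ⇒ AA·AA·BC
    B ↦ BC
    C ↦ AA
    A ↦ C  (constrained at step 1)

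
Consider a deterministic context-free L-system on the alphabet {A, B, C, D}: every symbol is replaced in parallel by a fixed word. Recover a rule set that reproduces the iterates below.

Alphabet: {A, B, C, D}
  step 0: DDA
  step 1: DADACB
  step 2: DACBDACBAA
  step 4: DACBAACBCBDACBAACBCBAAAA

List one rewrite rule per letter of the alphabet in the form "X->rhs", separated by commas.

  step 1 ⇒ step 2: DADACB ⇒ DA·CB·DA·CB·A·A
    A ↦ CB
    B ↦ A
    C ↦ A
    D ↦ DA

A->CB, B->A, C->A, D->DA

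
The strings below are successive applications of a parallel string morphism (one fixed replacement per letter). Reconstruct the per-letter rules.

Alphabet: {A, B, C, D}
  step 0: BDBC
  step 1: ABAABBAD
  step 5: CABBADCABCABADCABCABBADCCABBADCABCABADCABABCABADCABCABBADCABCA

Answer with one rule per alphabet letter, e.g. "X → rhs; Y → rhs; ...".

A->C, B->AB, C->BAD, D->A

  step 0 ⇒ step 1: BDBC ⇒ AB·A·AB·BAD
    B ↦ AB
    C ↦ BAD
    D ↦ A
    A ↦ C  (constrained at step 1)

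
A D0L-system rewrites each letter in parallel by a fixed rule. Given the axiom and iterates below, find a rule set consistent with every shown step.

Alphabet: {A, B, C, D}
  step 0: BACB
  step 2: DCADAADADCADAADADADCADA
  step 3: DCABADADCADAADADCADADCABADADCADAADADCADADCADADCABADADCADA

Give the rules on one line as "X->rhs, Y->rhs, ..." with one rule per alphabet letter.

A->ADA, B->DA, C->AB, D->DC

  step 2 ⇒ step 3: DCADAADADCADAADADADCADA ⇒ DC·AB·ADA·DC·ADA·ADA·DC·ADA·DC·AB·ADA·DC·ADA·ADA·DC·ADA·DC·ADA·DC·AB·ADA·DC·ADA
    A ↦ ADA
    C ↦ AB
    D ↦ DC
    B ↦ DA  (constrained at step 0)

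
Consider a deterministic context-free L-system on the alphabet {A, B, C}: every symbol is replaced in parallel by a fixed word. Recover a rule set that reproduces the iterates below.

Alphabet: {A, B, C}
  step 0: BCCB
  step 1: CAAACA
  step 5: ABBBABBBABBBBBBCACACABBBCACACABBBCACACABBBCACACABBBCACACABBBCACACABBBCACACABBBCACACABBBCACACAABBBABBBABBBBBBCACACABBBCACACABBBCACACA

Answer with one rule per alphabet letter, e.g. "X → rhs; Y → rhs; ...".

  step 0 ⇒ step 1: BCCB ⇒ CA·A·A·CA
    B ↦ CA
    C ↦ A
    A ↦ BBB  (constrained at step 1)

A->BBB, B->CA, C->A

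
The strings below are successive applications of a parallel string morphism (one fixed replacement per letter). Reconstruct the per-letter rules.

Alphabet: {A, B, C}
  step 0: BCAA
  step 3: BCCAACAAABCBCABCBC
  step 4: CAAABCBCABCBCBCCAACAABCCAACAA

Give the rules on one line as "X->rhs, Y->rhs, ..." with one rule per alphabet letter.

A->BC, B->CA, C->A

  step 3 ⇒ step 4: BCCAACAAABCBCABCBC ⇒ CA·A·A·BC·BC·A·BC·BC·BC·CA·A·CA·A·BC·CA·A·CA·A
    A ↦ BC
    B ↦ CA
    C ↦ A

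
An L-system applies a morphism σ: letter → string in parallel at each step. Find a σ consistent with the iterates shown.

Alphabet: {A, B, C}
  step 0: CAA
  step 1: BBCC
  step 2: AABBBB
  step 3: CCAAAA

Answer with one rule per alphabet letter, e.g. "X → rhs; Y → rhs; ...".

A->C, B->A, C->BB

  step 2 ⇒ step 3: AABBBB ⇒ C·C·A·A·A·A
    A ↦ C
    B ↦ A
  step 0 ⇒ step 1: CAA ⇒ BB·C·C
    C ↦ BB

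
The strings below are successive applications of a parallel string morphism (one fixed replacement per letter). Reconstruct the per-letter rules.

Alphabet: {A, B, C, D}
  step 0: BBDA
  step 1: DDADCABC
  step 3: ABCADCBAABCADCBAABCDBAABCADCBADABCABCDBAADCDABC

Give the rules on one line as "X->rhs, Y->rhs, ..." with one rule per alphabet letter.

A->ABC, B->D, C->BA, D->ADC

  step 0 ⇒ step 1: BBDA ⇒ D·D·ADC·ABC
    A ↦ ABC
    B ↦ D
    D ↦ ADC
    C ↦ BA  (constrained at step 1)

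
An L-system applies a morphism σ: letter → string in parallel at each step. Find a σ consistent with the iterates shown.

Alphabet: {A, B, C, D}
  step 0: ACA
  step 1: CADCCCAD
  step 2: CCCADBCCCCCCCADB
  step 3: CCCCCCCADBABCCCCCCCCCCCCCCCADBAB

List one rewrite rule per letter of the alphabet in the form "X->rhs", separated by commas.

A->CAD, B->AB, C->CC, D->B

  step 2 ⇒ step 3: CCCADBCCCCCCCADB ⇒ CC·CC·CC·CAD·B·AB·CC·CC·CC·CC·CC·CC·CC·CAD·B·AB
    A ↦ CAD
    B ↦ AB
    C ↦ CC
    D ↦ B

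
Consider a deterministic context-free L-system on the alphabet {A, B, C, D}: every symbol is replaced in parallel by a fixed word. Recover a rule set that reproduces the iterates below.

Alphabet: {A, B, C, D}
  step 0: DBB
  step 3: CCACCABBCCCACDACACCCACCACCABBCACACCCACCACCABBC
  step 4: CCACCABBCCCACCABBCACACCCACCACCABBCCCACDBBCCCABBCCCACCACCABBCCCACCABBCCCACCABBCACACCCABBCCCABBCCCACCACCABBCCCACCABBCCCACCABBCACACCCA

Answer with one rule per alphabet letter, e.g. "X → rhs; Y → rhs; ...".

  step 3 ⇒ step 4: CCACCABBCCCACDACACCCACCACCABBCACACCCACCACCABBC ⇒ CCA·CCA·BBC·CCA·CCA·BBC·AC·AC·CCA·CCA·CCA·BBC·CCA·CD·BBC·CCA·BBC·CCA·CCA·CCA·BBC·CCA·CCA·BBC·CCA·CCA·BBC·AC·AC·CCA·BBC·CCA·BBC·CCA·CCA·CCA·BBC·CCA·CCA·BBC·CCA·CCA·BBC·AC·AC·CCA
    A ↦ BBC
    B ↦ AC
    C ↦ CCA
    D ↦ CD

A->BBC, B->AC, C->CCA, D->CD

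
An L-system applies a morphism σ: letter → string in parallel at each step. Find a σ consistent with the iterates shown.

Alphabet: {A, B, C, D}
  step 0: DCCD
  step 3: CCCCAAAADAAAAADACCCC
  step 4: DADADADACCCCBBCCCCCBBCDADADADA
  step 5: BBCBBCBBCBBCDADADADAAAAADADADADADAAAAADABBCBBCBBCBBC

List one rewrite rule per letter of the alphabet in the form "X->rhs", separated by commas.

  step 4 ⇒ step 5: DADADADACCCCBBCCCCCBBCDADADADA ⇒ BB·C·BB·C·BB·C·BB·C·DA·DA·DA·DA·AA·AA·DA·DA·DA·DA·DA·AA·AA·DA·BB·C·BB·C·BB·C·BB·C
    A ↦ C
    B ↦ AA
    C ↦ DA
    D ↦ BB

A->C, B->AA, C->DA, D->BB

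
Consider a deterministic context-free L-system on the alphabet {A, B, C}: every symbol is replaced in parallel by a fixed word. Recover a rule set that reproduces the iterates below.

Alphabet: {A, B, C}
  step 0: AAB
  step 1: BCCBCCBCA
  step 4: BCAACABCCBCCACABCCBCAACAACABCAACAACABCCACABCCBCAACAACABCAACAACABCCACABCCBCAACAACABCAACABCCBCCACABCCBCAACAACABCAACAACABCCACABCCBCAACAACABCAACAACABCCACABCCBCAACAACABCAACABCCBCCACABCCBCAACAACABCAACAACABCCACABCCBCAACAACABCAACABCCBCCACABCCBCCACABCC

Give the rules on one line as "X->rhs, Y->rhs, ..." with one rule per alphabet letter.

  step 0 ⇒ step 1: AAB ⇒ BCC·BCC·BCA
    A ↦ BCC
    B ↦ BCA
    C ↦ ACA  (constrained at step 1)

A->BCC, B->BCA, C->ACA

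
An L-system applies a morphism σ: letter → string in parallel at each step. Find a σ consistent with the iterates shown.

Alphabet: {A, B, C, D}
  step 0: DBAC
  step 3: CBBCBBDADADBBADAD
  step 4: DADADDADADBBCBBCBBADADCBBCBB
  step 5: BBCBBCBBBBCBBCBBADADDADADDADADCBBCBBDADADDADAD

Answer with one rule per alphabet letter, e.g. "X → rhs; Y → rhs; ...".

  step 4 ⇒ step 5: DADADDADADBBCBBCBBADADCBBCBB ⇒ BB·C·BB·C·BB·BB·C·BB·C·BB·AD·AD·D·AD·AD·D·AD·AD·C·BB·C·BB·D·AD·AD·D·AD·AD
    A ↦ C
    B ↦ AD
    C ↦ D
    D ↦ BB

A->C, B->AD, C->D, D->BB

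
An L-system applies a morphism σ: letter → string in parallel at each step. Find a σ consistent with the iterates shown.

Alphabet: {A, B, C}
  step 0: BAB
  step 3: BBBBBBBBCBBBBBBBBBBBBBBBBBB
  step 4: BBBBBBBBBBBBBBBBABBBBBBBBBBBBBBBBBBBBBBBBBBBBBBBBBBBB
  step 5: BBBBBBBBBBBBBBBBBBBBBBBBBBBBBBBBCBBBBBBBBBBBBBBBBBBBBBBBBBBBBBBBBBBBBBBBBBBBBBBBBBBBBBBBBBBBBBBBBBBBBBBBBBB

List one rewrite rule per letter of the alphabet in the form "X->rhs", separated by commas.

  step 4 ⇒ step 5: BBBBBBBBBBBBBBBBABBBBBBBBBBBBBBBBBBBBBBBBBBBBBBBBBBBB ⇒ BB·BB·BB·BB·BB·BB·BB·BB·BB·BB·BB·BB·BB·BB·BB·BB·CBB·BB·BB·BB·BB·BB·BB·BB·BB·BB·BB·BB·BB·BB·BB·BB·BB·BB·BB·BB·BB·BB·BB·BB·BB·BB·BB·BB·BB·BB·BB·BB·BB·BB·BB·BB·BB
    A ↦ CBB
    B ↦ BB
  step 3 ⇒ step 4: BBBBBBBBCBBBBBBBBBBBBBBBBBB ⇒ BB·BB·BB·BB·BB·BB·BB·BB·A·BB·BB·BB·BB·BB·BB·BB·BB·BB·BB·BB·BB·BB·BB·BB·BB·BB·BB
    C ↦ A

A->CBB, B->BB, C->A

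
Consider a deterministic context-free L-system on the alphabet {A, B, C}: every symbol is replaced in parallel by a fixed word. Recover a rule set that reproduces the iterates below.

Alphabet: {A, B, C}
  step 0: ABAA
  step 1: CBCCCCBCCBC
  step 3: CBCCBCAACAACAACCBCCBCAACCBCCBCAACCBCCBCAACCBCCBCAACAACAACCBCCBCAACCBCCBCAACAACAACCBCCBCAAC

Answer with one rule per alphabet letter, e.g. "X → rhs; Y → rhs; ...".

  step 0 ⇒ step 1: ABAA ⇒ CBC·CC·CBC·CBC
    A ↦ CBC
    B ↦ CC
    C ↦ AAC  (constrained at step 1)

A->CBC, B->CC, C->AAC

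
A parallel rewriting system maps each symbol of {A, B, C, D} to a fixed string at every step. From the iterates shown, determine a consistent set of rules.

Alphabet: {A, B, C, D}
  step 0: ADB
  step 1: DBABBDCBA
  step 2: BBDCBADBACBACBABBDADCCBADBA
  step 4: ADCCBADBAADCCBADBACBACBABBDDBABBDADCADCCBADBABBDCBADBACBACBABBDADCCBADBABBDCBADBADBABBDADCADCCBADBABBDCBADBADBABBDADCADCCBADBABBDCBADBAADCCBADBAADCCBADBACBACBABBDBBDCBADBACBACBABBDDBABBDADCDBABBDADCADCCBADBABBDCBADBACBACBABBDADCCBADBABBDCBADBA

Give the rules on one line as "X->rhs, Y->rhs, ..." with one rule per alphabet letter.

  step 1 ⇒ step 2: DBABBDCBA ⇒ BBD·CBA·DBA·CBA·CBA·BBD·ADC·CBA·DBA
    A ↦ DBA
    B ↦ CBA
    C ↦ ADC
    D ↦ BBD

A->DBA, B->CBA, C->ADC, D->BBD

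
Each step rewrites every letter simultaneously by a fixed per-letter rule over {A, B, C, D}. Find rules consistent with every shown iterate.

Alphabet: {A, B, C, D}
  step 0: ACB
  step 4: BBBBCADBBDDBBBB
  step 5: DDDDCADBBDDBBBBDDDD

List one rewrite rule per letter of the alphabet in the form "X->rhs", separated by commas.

A->D, B->D, C->CA, D->BB

  step 4 ⇒ step 5: BBBBCADBBDDBBBB ⇒ D·D·D·D·CA·D·BB·D·D·BB·BB·D·D·D·D
    A ↦ D
    B ↦ D
    C ↦ CA
    D ↦ BB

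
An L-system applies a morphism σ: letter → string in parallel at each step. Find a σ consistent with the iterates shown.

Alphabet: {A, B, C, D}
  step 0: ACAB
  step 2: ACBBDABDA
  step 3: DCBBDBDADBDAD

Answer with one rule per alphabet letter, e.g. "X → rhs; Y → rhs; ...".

A->D, B->BD, C->CB, D->A

  step 2 ⇒ step 3: ACBBDABDA ⇒ D·CB·BD·BD·A·D·BD·A·D
    A ↦ D
    B ↦ BD
    C ↦ CB
    D ↦ A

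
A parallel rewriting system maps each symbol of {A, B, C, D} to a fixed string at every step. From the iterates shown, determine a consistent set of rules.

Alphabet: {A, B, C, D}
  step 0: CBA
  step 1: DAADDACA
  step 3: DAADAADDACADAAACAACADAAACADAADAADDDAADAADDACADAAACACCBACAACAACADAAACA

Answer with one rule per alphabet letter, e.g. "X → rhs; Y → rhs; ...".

  step 0 ⇒ step 1: CBA ⇒ DAA·DD·ACA
    A ↦ ACA
    B ↦ DD
    C ↦ DAA
    D ↦ CCB  (constrained at step 1)

A->ACA, B->DD, C->DAA, D->CCB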